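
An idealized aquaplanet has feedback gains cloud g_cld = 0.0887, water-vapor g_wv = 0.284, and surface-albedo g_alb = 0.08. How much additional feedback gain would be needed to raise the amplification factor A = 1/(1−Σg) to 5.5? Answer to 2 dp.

0.37

Current total gain = 0.4527.
Target gain for A = 5.5: g* = 1 − 1/5.5 = 0.8182.
Additional gain needed = 0.8182 − 0.4527 = 0.37.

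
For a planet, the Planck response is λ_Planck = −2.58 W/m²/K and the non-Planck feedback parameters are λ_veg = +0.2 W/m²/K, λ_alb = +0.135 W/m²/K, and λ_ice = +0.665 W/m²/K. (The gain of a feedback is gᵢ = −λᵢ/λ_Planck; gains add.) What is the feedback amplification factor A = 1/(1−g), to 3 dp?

1.633

Convert to gains: g_veg = 0.2/2.58 = 0.07752; g_alb = 0.135/2.58 = 0.05233; g_ice = 0.665/2.58 = 0.2578.
Total gain g = 0.38765.
A = 1/(1 − 0.38765) = 1.633.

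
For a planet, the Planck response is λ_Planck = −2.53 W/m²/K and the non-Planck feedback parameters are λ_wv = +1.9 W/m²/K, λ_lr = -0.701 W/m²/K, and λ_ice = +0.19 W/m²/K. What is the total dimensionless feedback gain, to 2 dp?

0.55

Convert to gains: g_wv = 1.9/2.53 = 0.751; g_lr = -0.701/2.53 = -0.2771; g_ice = 0.19/2.53 = 0.0751.
Total gain g = 0.549.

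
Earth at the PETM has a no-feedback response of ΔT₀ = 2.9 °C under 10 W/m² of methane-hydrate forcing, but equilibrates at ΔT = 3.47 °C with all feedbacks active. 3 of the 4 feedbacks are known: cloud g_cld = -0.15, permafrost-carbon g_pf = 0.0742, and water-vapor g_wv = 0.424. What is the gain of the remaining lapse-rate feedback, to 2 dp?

Amplification A = ΔT/ΔT₀ = 3.47/2.9 = 1.197.
Total gain g = 1 − 1/A = 1 − 1/1.197 = 0.1646.
Known gains sum to -0.15 + 0.0742 + 0.424 = 0.3482.
g_lr = 0.1646 − 0.3482 = -0.18.

-0.18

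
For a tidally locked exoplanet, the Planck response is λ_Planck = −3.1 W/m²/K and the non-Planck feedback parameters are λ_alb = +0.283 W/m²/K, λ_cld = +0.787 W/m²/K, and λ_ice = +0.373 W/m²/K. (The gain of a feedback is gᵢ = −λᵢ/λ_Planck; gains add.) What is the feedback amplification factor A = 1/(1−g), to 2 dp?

1.87

Convert to gains: g_alb = 0.283/3.1 = 0.09129; g_cld = 0.787/3.1 = 0.2539; g_ice = 0.373/3.1 = 0.1203.
Total gain g = 0.46549.
A = 1/(1 − 0.46549) = 1.87.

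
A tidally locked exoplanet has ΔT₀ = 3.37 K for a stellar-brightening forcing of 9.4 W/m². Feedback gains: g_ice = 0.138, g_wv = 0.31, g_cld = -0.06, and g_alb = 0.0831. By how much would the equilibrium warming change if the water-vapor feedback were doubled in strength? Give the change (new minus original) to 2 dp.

9.02 K

Original: g = 0.4711, ΔT = 3.37/(1−0.4711) = 6.3717 K.
With doubled water-vapor: g' = 0.7811, ΔT' = 3.37/(1−0.7811) = 15.3952 K.
Change = 15.3952 − 6.3717 = 9.02 K.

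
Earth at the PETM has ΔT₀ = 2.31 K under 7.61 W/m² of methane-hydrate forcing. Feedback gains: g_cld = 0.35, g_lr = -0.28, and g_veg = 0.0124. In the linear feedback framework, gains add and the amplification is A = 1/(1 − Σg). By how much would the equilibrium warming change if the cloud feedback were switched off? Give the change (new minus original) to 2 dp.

Original: g = 0.0824, ΔT = 2.31/(1−0.0824) = 2.5174 K.
Without cloud: g' = -0.2676, ΔT' = 2.31/(1+0.2676) = 1.8223 K.
Change = 1.8223 − 2.5174 = -0.70 K.

-0.70 K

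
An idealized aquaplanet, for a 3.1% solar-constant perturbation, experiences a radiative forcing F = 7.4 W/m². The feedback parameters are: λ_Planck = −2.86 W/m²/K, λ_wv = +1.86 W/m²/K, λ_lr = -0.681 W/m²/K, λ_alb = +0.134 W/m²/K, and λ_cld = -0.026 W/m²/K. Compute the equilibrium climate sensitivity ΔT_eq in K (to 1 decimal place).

4.7 K

Net feedback parameter λ = (−2.86) + (+1.86) + (-0.681) + (+0.134) + (-0.026) = -1.573 W/m²/K.
ΔT = −F/λ = −7.4/(-1.573) = 4.7 K.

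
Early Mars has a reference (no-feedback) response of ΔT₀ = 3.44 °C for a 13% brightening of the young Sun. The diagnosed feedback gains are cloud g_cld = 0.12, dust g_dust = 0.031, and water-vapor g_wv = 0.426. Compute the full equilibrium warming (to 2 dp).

Total gain g = 0.12 + 0.031 + 0.426 = 0.577.
Amplification A = 1/(1 − 0.577) = 2.364.
ΔT = 3.44 × 2.364 = 8.13 °C.

8.13 °C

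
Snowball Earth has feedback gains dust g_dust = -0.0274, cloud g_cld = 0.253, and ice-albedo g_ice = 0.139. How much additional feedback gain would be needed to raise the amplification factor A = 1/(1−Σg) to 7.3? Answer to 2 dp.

0.50

Current total gain = 0.3646.
Target gain for A = 7.3: g* = 1 − 1/7.3 = 0.863.
Additional gain needed = 0.863 − 0.3646 = 0.50.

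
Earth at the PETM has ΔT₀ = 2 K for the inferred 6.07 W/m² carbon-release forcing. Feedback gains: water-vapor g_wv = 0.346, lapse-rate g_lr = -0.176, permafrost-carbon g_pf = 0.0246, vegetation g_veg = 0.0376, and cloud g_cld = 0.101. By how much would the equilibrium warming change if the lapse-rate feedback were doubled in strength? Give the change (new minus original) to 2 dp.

-0.63 K

Original: g = 0.3332, ΔT = 2/(1−0.3332) = 2.9994 K.
With doubled lapse-rate: g' = 0.1572, ΔT' = 2/(1−0.1572) = 2.3730 K.
Change = 2.3730 − 2.9994 = -0.63 K.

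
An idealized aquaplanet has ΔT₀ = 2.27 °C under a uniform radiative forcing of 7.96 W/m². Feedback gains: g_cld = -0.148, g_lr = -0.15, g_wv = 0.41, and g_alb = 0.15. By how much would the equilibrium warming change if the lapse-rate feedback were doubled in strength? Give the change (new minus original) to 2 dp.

Original: g = 0.262, ΔT = 2.27/(1−0.262) = 3.0759 °C.
With doubled lapse-rate: g' = 0.112, ΔT' = 2.27/(1−0.112) = 2.5563 °C.
Change = 2.5563 − 3.0759 = -0.52 °C.

-0.52 °C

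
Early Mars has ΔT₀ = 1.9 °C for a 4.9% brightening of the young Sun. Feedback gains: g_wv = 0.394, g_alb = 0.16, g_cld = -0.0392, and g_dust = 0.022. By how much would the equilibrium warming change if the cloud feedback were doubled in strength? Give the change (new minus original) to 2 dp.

Original: g = 0.5368, ΔT = 1.9/(1−0.5368) = 4.1019 °C.
With doubled cloud: g' = 0.4976, ΔT' = 1.9/(1−0.4976) = 3.7818 °C.
Change = 3.7818 − 4.1019 = -0.32 °C.

-0.32 °C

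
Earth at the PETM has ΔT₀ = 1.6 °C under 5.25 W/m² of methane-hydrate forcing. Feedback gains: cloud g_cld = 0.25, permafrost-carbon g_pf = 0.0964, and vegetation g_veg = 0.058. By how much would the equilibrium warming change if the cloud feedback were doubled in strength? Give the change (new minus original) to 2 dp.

1.94 °C

Original: g = 0.4044, ΔT = 1.6/(1−0.4044) = 2.6864 °C.
With doubled cloud: g' = 0.6544, ΔT' = 1.6/(1−0.6544) = 4.6296 °C.
Change = 4.6296 − 2.6864 = 1.94 °C.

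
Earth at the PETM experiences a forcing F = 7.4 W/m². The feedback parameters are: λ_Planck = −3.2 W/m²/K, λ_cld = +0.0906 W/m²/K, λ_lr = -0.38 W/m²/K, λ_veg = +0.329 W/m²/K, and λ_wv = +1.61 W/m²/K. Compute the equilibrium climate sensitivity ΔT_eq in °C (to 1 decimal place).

Net feedback parameter λ = (−3.2) + (+0.0906) + (-0.38) + (+0.329) + (+1.61) = -1.5504 W/m²/K.
ΔT = −F/λ = −7.4/(-1.5504) = 4.8 °C.

4.8 °C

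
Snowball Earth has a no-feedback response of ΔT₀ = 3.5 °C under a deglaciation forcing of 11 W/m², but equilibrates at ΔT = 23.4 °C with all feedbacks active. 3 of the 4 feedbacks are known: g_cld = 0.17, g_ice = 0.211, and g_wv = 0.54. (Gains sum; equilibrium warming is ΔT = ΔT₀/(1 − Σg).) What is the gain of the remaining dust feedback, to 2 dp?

Amplification A = ΔT/ΔT₀ = 23.4/3.5 = 6.686.
Total gain g = 1 − 1/A = 1 − 1/6.686 = 0.8504.
Known gains sum to 0.17 + 0.211 + 0.54 = 0.921.
g_dust = 0.8504 − 0.921 = -0.07.

-0.07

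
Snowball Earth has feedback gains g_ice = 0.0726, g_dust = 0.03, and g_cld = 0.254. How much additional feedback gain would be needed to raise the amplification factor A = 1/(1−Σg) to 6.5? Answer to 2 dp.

Current total gain = 0.3566.
Target gain for A = 6.5: g* = 1 − 1/6.5 = 0.8462.
Additional gain needed = 0.8462 − 0.3566 = 0.49.

0.49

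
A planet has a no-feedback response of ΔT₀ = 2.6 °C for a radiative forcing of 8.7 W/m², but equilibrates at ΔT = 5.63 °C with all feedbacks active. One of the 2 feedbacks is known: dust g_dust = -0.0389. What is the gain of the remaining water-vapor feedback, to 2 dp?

0.58

Amplification A = ΔT/ΔT₀ = 5.63/2.6 = 2.165.
Total gain g = 1 − 1/A = 1 − 1/2.165 = 0.5381.
The known gain is -0.0389.
g_wv = 0.5381 + 0.0389 = 0.58.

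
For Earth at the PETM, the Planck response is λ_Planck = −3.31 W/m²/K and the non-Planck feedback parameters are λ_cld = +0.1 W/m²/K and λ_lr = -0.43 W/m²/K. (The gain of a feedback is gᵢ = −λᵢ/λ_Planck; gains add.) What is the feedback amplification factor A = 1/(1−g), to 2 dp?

0.91

Convert to gains: g_cld = 0.1/3.31 = 0.03021; g_lr = -0.43/3.31 = -0.1299.
Total gain g = -0.09969.
A = 1/(1 + 0.09969) = 0.91.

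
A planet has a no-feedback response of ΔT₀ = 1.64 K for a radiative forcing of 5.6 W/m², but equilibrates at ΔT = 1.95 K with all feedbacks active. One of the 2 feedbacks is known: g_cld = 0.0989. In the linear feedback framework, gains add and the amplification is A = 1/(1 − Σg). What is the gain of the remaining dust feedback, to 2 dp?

0.06

Amplification A = ΔT/ΔT₀ = 1.95/1.64 = 1.189.
Total gain g = 1 − 1/A = 1 − 1/1.189 = 0.159.
The known gain is 0.0989.
g_dust = 0.159 − 0.0989 = 0.06.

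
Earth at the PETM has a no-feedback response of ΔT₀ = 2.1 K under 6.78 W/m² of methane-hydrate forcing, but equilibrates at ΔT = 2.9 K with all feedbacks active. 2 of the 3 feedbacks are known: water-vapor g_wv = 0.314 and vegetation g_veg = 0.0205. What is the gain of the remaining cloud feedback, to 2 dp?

Amplification A = ΔT/ΔT₀ = 2.9/2.1 = 1.381.
Total gain g = 1 − 1/A = 1 − 1/1.381 = 0.2759.
Known gains sum to 0.314 + 0.0205 = 0.3345.
g_cld = 0.2759 − 0.3345 = -0.06.

-0.06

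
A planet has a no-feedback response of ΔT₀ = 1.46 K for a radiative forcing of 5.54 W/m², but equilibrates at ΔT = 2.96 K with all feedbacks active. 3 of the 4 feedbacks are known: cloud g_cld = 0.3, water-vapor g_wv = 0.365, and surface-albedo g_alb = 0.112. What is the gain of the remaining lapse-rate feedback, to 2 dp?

-0.27

Amplification A = ΔT/ΔT₀ = 2.96/1.46 = 2.027.
Total gain g = 1 − 1/A = 1 − 1/2.027 = 0.5067.
Known gains sum to 0.3 + 0.365 + 0.112 = 0.777.
g_lr = 0.5067 − 0.777 = -0.27.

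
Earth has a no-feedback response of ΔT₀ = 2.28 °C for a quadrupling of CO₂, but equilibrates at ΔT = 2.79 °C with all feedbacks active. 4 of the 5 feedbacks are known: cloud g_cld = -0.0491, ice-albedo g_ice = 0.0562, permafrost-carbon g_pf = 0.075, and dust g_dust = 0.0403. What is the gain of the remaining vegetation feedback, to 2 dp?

0.06

Amplification A = ΔT/ΔT₀ = 2.79/2.28 = 1.224.
Total gain g = 1 − 1/A = 1 − 1/1.224 = 0.183.
Known gains sum to -0.0491 + 0.0562 + 0.075 + 0.0403 = 0.1224.
g_veg = 0.183 − 0.1224 = 0.06.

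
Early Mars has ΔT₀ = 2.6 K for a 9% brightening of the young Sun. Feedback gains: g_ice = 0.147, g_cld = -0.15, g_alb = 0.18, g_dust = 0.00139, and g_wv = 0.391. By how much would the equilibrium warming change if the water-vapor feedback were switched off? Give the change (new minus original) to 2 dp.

-2.87 K

Original: g = 0.56939, ΔT = 2.6/(1−0.56939) = 6.0379 K.
Without water-vapor: g' = 0.17839, ΔT' = 2.6/(1−0.17839) = 3.1645 K.
Change = 3.1645 − 6.0379 = -2.87 K.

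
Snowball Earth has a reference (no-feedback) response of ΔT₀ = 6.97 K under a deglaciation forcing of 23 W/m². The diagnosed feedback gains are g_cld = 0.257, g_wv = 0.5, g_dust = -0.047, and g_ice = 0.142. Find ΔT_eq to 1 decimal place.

Total gain g = 0.257 + 0.5 − 0.047 + 0.142 = 0.852.
Amplification A = 1/(1 − 0.852) = 6.757.
ΔT = 6.97 × 6.757 = 47.1 K.

47.1 K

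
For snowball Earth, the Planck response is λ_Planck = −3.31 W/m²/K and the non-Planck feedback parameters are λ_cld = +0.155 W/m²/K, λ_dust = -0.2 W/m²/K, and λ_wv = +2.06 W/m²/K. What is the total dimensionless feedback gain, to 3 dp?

Convert to gains: g_cld = 0.155/3.31 = 0.04683; g_dust = -0.2/3.31 = -0.06042; g_wv = 2.06/3.31 = 0.6224.
Total gain g = 0.60881.

0.609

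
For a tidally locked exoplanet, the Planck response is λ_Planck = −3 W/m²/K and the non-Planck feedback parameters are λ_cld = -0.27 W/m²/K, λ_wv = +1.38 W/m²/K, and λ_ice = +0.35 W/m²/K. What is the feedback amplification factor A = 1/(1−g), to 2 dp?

1.95

Convert to gains: g_cld = -0.27/3 = -0.09; g_wv = 1.38/3 = 0.46; g_ice = 0.35/3 = 0.1167.
Total gain g = 0.4867.
A = 1/(1 − 0.4867) = 1.95.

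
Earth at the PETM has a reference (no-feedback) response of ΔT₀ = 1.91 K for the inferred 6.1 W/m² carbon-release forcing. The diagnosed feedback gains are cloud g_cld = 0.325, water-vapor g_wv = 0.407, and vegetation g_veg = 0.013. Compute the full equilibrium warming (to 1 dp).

7.5 K

Total gain g = 0.325 + 0.407 + 0.013 = 0.745.
Amplification A = 1/(1 − 0.745) = 3.922.
ΔT = 1.91 × 3.922 = 7.5 K.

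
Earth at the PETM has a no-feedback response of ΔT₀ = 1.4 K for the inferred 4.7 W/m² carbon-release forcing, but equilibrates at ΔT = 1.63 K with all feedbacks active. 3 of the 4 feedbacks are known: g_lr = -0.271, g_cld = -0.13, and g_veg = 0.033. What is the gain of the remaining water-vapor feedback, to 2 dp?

0.51

Amplification A = ΔT/ΔT₀ = 1.63/1.4 = 1.164.
Total gain g = 1 − 1/A = 1 − 1/1.164 = 0.1409.
Known gains sum to -0.271 − 0.13 + 0.033 = -0.368.
g_wv = 0.1409 + 0.368 = 0.51.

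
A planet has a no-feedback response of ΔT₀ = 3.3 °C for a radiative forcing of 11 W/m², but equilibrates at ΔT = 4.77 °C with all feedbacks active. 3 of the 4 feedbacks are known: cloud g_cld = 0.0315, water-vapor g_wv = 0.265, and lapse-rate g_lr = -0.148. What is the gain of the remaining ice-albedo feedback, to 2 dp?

Amplification A = ΔT/ΔT₀ = 4.77/3.3 = 1.445.
Total gain g = 1 − 1/A = 1 − 1/1.445 = 0.308.
Known gains sum to 0.0315 + 0.265 − 0.148 = 0.1485.
g_ice = 0.308 − 0.1485 = 0.16.

0.16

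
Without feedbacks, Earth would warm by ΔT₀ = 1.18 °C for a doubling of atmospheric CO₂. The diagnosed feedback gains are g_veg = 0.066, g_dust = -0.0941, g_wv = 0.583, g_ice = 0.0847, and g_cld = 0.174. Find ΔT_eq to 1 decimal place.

6.3 °C

Total gain g = 0.066 − 0.0941 + 0.583 + 0.0847 + 0.174 = 0.8136.
Amplification A = 1/(1 − 0.8136) = 5.365.
ΔT = 1.18 × 5.365 = 6.3 °C.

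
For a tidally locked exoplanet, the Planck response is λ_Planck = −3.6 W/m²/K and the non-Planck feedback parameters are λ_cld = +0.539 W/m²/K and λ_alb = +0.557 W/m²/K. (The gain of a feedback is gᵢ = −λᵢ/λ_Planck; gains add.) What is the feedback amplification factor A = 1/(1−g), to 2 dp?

Convert to gains: g_cld = 0.539/3.6 = 0.1497; g_alb = 0.557/3.6 = 0.1547.
Total gain g = 0.3044.
A = 1/(1 − 0.3044) = 1.44.

1.44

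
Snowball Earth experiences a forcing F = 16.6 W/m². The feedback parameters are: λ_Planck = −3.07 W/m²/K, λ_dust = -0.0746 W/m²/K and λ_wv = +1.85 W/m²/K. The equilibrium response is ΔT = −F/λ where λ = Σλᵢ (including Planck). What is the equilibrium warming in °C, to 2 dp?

Net feedback parameter λ = (−3.07) + (-0.0746) + (+1.85) = -1.2946 W/m²/K.
ΔT = −F/λ = −16.6/(-1.2946) = 12.82 °C.

12.82 °C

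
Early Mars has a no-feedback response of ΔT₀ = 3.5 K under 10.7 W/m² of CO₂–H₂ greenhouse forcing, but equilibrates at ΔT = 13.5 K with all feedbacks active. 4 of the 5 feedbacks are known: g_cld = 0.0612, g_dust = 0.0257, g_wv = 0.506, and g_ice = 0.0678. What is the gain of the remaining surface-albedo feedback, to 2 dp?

0.08

Amplification A = ΔT/ΔT₀ = 13.5/3.5 = 3.857.
Total gain g = 1 − 1/A = 1 − 1/3.857 = 0.7407.
Known gains sum to 0.0612 + 0.0257 + 0.506 + 0.0678 = 0.6607.
g_alb = 0.7407 − 0.6607 = 0.08.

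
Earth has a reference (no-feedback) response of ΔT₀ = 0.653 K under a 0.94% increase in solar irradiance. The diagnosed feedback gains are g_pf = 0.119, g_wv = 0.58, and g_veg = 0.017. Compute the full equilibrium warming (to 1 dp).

Total gain g = 0.119 + 0.58 + 0.017 = 0.716.
Amplification A = 1/(1 − 0.716) = 3.521.
ΔT = 0.653 × 3.521 = 2.3 K.

2.3 K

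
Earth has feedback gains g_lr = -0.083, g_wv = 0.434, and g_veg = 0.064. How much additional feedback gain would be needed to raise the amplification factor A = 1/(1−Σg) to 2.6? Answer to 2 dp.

0.20

Current total gain = 0.415.
Target gain for A = 2.6: g* = 1 − 1/2.6 = 0.6154.
Additional gain needed = 0.6154 − 0.415 = 0.20.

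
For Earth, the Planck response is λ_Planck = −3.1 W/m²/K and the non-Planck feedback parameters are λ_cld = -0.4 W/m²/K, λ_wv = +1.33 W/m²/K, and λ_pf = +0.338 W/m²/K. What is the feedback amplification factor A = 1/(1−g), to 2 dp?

1.69

Convert to gains: g_cld = -0.4/3.1 = -0.129; g_wv = 1.33/3.1 = 0.429; g_pf = 0.338/3.1 = 0.109.
Total gain g = 0.409.
A = 1/(1 − 0.409) = 1.69.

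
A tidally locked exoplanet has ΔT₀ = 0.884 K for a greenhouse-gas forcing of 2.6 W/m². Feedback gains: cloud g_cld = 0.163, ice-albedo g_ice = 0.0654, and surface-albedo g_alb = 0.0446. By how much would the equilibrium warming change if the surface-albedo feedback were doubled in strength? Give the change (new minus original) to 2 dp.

Original: g = 0.273, ΔT = 0.884/(1−0.273) = 1.2160 K.
With doubled surface-albedo: g' = 0.3176, ΔT' = 0.884/(1−0.3176) = 1.2954 K.
Change = 1.2954 − 1.2160 = 0.08 K.

0.08 K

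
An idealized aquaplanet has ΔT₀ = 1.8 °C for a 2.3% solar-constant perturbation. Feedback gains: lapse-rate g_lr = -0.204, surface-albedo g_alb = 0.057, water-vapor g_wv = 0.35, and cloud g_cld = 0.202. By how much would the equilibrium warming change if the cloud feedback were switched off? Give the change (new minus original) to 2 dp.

Original: g = 0.405, ΔT = 1.8/(1−0.405) = 3.0252 °C.
Without cloud: g' = 0.203, ΔT' = 1.8/(1−0.203) = 2.2585 °C.
Change = 2.2585 − 3.0252 = -0.77 °C.

-0.77 °C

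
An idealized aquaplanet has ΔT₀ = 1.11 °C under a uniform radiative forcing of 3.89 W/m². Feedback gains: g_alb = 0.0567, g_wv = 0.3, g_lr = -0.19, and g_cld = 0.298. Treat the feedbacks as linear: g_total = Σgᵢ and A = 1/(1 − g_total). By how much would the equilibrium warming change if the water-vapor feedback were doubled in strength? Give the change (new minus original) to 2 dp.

Original: g = 0.4647, ΔT = 1.11/(1−0.4647) = 2.0736 °C.
With doubled water-vapor: g' = 0.7647, ΔT' = 1.11/(1−0.7647) = 4.7174 °C.
Change = 4.7174 − 2.0736 = 2.64 °C.

2.64 °C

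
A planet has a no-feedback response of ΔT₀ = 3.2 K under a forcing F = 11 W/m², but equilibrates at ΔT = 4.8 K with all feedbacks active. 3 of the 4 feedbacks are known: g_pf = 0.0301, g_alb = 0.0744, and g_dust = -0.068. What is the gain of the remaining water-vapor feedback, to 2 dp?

0.30

Amplification A = ΔT/ΔT₀ = 4.8/3.2 = 1.5.
Total gain g = 1 − 1/A = 1 − 1/1.5 = 0.3333.
Known gains sum to 0.0301 + 0.0744 − 0.068 = 0.0365.
g_wv = 0.3333 − 0.0365 = 0.30.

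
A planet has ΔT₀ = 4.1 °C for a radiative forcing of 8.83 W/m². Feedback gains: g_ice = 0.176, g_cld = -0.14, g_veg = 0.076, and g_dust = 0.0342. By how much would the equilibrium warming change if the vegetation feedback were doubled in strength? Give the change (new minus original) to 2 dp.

0.47 °C

Original: g = 0.1462, ΔT = 4.1/(1−0.1462) = 4.8021 °C.
With doubled vegetation: g' = 0.2222, ΔT' = 4.1/(1−0.2222) = 5.2713 °C.
Change = 5.2713 − 4.8021 = 0.47 °C.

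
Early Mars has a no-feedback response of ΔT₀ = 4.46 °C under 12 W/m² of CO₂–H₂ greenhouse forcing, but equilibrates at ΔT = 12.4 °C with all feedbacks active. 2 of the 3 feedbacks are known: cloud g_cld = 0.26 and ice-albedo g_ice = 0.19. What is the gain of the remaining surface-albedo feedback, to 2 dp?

Amplification A = ΔT/ΔT₀ = 12.4/4.46 = 2.78.
Total gain g = 1 − 1/A = 1 − 1/2.78 = 0.6403.
Known gains sum to 0.26 + 0.19 = 0.45.
g_alb = 0.6403 − 0.45 = 0.19.

0.19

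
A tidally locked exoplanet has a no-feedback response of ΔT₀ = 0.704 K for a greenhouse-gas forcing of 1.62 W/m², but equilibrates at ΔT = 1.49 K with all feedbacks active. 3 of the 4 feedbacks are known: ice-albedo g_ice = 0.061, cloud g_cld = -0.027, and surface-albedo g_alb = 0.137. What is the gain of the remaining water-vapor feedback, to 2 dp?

0.36

Amplification A = ΔT/ΔT₀ = 1.49/0.704 = 2.116.
Total gain g = 1 − 1/A = 1 − 1/2.116 = 0.5274.
Known gains sum to 0.061 − 0.027 + 0.137 = 0.171.
g_wv = 0.5274 − 0.171 = 0.36.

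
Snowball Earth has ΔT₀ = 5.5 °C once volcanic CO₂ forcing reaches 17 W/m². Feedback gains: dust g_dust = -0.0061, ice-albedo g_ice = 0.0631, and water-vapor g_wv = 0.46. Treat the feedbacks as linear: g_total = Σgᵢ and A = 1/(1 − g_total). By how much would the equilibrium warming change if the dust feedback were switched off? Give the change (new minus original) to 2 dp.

0.15 °C

Original: g = 0.517, ΔT = 5.5/(1−0.517) = 11.3872 °C.
Without dust: g' = 0.5231, ΔT' = 5.5/(1−0.5231) = 11.5328 °C.
Change = 11.5328 − 11.3872 = 0.15 °C.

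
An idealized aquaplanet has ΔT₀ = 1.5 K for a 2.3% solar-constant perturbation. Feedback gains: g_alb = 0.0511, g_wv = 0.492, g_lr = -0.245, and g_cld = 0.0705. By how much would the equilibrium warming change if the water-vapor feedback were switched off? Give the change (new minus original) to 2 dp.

Original: g = 0.3686, ΔT = 1.5/(1−0.3686) = 2.3757 K.
Without water-vapor: g' = -0.1234, ΔT' = 1.5/(1+0.1234) = 1.3352 K.
Change = 1.3352 − 2.3757 = -1.04 K.

-1.04 K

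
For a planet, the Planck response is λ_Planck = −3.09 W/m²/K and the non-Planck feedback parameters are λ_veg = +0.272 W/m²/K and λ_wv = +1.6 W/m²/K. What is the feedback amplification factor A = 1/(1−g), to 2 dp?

2.54

Convert to gains: g_veg = 0.272/3.09 = 0.08803; g_wv = 1.6/3.09 = 0.5178.
Total gain g = 0.60583.
A = 1/(1 − 0.60583) = 2.54.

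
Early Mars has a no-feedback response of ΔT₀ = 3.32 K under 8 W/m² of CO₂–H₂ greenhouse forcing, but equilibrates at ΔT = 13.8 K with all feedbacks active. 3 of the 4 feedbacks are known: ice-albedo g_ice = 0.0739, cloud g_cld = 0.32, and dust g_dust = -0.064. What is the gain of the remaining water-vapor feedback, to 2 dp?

0.43

Amplification A = ΔT/ΔT₀ = 13.8/3.32 = 4.157.
Total gain g = 1 − 1/A = 1 − 1/4.157 = 0.7594.
Known gains sum to 0.0739 + 0.32 − 0.064 = 0.3299.
g_wv = 0.7594 − 0.3299 = 0.43.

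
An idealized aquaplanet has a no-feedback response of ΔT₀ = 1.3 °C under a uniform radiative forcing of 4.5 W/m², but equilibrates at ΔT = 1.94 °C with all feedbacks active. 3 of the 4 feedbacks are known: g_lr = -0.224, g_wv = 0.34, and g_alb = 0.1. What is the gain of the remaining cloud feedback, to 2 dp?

Amplification A = ΔT/ΔT₀ = 1.94/1.3 = 1.492.
Total gain g = 1 − 1/A = 1 − 1/1.492 = 0.3298.
Known gains sum to -0.224 + 0.34 + 0.1 = 0.216.
g_cld = 0.3298 − 0.216 = 0.11.

0.11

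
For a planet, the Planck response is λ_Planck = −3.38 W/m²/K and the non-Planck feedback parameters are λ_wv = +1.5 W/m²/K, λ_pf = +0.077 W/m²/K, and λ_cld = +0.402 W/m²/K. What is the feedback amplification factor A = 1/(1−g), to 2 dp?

Convert to gains: g_wv = 1.5/3.38 = 0.4438; g_pf = 0.077/3.38 = 0.02278; g_cld = 0.402/3.38 = 0.1189.
Total gain g = 0.58548.
A = 1/(1 − 0.58548) = 2.41.

2.41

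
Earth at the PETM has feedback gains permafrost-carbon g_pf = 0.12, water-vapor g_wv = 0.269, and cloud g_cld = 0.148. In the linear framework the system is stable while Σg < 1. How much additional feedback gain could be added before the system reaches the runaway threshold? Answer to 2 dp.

Current total gain = 0.12 + 0.269 + 0.148 = 0.537.
Margin to runaway = 1 − 0.537 = 0.46.

0.46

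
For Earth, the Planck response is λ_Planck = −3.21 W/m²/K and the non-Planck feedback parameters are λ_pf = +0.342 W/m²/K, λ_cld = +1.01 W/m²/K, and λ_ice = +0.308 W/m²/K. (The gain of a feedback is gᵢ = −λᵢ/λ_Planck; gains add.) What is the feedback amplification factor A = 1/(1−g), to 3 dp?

2.071

Convert to gains: g_pf = 0.342/3.21 = 0.1065; g_cld = 1.01/3.21 = 0.3146; g_ice = 0.308/3.21 = 0.09595.
Total gain g = 0.51705.
A = 1/(1 − 0.51705) = 2.071.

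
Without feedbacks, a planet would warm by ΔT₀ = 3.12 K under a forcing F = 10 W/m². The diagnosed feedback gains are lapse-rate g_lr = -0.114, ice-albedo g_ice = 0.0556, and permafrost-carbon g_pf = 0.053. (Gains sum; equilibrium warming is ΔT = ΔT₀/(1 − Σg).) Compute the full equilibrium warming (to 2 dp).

Total gain g = -0.114 + 0.0556 + 0.053 = -0.0054.
Amplification A = 1/(1 + 0.0054) = 0.9946.
ΔT = 3.12 × 0.9946 = 3.10 K.

3.10 K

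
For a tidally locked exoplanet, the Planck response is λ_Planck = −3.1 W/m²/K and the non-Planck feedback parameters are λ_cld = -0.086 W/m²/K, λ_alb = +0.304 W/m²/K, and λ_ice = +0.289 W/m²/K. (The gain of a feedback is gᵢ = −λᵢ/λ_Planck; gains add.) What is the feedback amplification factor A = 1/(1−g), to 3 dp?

Convert to gains: g_cld = -0.086/3.1 = -0.02774; g_alb = 0.304/3.1 = 0.09806; g_ice = 0.289/3.1 = 0.09323.
Total gain g = 0.16355.
A = 1/(1 − 0.16355) = 1.196.

1.196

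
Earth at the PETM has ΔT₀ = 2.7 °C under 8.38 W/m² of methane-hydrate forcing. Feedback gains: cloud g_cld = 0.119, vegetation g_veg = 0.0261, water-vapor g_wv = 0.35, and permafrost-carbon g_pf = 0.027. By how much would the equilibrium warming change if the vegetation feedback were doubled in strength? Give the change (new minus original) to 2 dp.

Original: g = 0.5221, ΔT = 2.7/(1−0.5221) = 5.6497 °C.
With doubled vegetation: g' = 0.5482, ΔT' = 2.7/(1−0.5482) = 5.9761 °C.
Change = 5.9761 − 5.6497 = 0.33 °C.

0.33 °C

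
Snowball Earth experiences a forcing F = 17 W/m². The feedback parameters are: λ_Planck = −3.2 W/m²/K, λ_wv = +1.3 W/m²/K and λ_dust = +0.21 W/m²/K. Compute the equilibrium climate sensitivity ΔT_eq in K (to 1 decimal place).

10.1 K

Net feedback parameter λ = (−3.2) + (+1.3) + (+0.21) = -1.69 W/m²/K.
ΔT = −F/λ = −17/(-1.69) = 10.1 K.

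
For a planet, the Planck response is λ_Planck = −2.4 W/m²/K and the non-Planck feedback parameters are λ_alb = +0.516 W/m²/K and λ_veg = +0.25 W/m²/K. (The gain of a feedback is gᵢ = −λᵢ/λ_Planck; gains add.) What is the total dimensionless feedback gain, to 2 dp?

Convert to gains: g_alb = 0.516/2.4 = 0.215; g_veg = 0.25/2.4 = 0.1042.
Total gain g = 0.3192.

0.32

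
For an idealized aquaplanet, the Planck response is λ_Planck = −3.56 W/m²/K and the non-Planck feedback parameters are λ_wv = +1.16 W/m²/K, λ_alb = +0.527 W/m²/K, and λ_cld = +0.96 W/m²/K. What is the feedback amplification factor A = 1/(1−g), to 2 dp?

Convert to gains: g_wv = 1.16/3.56 = 0.3258; g_alb = 0.527/3.56 = 0.148; g_cld = 0.96/3.56 = 0.2697.
Total gain g = 0.7435.
A = 1/(1 − 0.7435) = 3.90.

3.90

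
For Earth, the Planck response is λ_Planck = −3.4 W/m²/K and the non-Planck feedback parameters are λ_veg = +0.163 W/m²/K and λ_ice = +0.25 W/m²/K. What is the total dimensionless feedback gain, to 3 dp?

0.121

Convert to gains: g_veg = 0.163/3.4 = 0.04794; g_ice = 0.25/3.4 = 0.07353.
Total gain g = 0.12147.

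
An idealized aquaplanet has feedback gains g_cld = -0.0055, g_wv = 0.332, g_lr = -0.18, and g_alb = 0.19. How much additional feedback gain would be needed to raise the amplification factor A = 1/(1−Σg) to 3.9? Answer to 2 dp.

Current total gain = 0.3365.
Target gain for A = 3.9: g* = 1 − 1/3.9 = 0.7436.
Additional gain needed = 0.7436 − 0.3365 = 0.41.

0.41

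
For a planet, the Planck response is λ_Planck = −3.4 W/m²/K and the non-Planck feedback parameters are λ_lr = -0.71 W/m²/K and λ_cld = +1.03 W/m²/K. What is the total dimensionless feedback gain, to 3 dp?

0.094

Convert to gains: g_lr = -0.71/3.4 = -0.2088; g_cld = 1.03/3.4 = 0.3029.
Total gain g = 0.0941.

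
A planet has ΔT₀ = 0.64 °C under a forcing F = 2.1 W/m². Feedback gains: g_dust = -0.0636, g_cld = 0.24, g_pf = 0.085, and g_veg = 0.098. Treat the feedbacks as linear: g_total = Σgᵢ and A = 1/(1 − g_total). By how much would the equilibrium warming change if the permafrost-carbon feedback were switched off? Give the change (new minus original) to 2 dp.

Original: g = 0.3594, ΔT = 0.64/(1−0.3594) = 0.9991 °C.
Without permafrost-carbon: g' = 0.2744, ΔT' = 0.64/(1−0.2744) = 0.8820 °C.
Change = 0.8820 − 0.9991 = -0.12 °C.

-0.12 °C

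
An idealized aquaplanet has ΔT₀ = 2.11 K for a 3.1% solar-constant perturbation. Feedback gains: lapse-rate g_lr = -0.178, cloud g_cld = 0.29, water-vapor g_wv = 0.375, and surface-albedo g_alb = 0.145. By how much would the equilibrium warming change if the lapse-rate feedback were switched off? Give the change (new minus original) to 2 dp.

5.37 K

Original: g = 0.632, ΔT = 2.11/(1−0.632) = 5.7337 K.
Without lapse-rate: g' = 0.81, ΔT' = 2.11/(1−0.81) = 11.1053 K.
Change = 11.1053 − 5.7337 = 5.37 K.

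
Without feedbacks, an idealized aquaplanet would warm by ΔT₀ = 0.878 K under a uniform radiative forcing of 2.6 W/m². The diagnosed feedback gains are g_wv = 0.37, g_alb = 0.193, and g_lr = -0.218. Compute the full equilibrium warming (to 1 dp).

1.3 K

Total gain g = 0.37 + 0.193 − 0.218 = 0.345.
Amplification A = 1/(1 − 0.345) = 1.527.
ΔT = 0.878 × 1.527 = 1.3 K.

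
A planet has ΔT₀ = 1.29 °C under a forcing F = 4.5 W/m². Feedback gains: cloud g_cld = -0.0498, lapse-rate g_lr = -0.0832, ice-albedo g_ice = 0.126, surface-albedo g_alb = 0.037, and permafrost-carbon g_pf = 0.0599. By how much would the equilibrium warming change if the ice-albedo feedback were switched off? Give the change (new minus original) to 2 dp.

-0.17 °C

Original: g = 0.0899, ΔT = 1.29/(1−0.0899) = 1.4174 °C.
Without ice-albedo: g' = -0.0361, ΔT' = 1.29/(1+0.0361) = 1.2451 °C.
Change = 1.2451 − 1.4174 = -0.17 °C.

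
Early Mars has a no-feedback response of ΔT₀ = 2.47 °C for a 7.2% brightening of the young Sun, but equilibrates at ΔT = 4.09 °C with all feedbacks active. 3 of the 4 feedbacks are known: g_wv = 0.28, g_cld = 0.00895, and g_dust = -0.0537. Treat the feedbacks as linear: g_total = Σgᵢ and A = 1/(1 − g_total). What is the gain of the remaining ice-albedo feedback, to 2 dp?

0.16

Amplification A = ΔT/ΔT₀ = 4.09/2.47 = 1.656.
Total gain g = 1 − 1/A = 1 − 1/1.656 = 0.3961.
Known gains sum to 0.28 + 0.00895 − 0.0537 = 0.23525.
g_ice = 0.3961 − 0.23525 = 0.16.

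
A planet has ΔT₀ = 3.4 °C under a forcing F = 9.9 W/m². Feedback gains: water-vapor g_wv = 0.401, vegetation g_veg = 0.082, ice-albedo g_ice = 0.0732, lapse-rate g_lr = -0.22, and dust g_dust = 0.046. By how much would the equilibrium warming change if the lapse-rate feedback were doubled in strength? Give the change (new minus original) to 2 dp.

Original: g = 0.3822, ΔT = 3.4/(1−0.3822) = 5.5034 °C.
With doubled lapse-rate: g' = 0.1622, ΔT' = 3.4/(1−0.1622) = 4.0582 °C.
Change = 4.0582 − 5.5034 = -1.45 °C.

-1.45 °C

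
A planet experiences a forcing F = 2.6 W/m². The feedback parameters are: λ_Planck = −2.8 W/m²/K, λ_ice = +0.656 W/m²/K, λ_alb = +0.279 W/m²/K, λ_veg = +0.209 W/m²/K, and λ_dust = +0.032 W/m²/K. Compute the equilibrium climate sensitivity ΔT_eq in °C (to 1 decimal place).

Net feedback parameter λ = (−2.8) + (+0.656) + (+0.279) + (+0.209) + (+0.032) = -1.624 W/m²/K.
ΔT = −F/λ = −2.6/(-1.624) = 1.6 °C.

1.6 °C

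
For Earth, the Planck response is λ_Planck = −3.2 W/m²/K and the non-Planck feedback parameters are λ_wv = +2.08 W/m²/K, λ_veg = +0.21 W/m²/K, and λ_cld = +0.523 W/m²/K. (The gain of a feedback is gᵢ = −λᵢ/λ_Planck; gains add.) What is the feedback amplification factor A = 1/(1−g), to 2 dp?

8.27

Convert to gains: g_wv = 2.08/3.2 = 0.65; g_veg = 0.21/3.2 = 0.06562; g_cld = 0.523/3.2 = 0.1634.
Total gain g = 0.87902.
A = 1/(1 − 0.87902) = 8.27.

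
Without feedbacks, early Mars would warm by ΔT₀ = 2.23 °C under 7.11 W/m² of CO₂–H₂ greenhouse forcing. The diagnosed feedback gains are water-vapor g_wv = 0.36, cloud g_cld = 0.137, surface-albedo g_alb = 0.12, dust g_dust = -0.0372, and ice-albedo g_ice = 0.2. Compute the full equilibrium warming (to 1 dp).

10.1 °C

Total gain g = 0.36 + 0.137 + 0.12 − 0.0372 + 0.2 = 0.7798.
Amplification A = 1/(1 − 0.7798) = 4.541.
ΔT = 2.23 × 4.541 = 10.1 °C.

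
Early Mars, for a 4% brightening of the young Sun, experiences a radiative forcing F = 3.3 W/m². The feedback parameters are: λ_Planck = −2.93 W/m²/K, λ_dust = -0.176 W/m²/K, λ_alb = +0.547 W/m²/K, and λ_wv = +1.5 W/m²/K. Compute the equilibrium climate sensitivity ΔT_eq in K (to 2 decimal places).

Net feedback parameter λ = (−2.93) + (-0.176) + (+0.547) + (+1.5) = -1.059 W/m²/K.
ΔT = −F/λ = −3.3/(-1.059) = 3.12 K.

3.12 K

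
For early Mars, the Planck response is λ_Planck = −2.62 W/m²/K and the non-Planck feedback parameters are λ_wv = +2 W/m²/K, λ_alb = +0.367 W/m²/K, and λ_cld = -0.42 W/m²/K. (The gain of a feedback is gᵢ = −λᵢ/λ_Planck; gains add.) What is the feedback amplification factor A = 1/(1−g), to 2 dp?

3.89

Convert to gains: g_wv = 2/2.62 = 0.7634; g_alb = 0.367/2.62 = 0.1401; g_cld = -0.42/2.62 = -0.1603.
Total gain g = 0.7432.
A = 1/(1 − 0.7432) = 3.89.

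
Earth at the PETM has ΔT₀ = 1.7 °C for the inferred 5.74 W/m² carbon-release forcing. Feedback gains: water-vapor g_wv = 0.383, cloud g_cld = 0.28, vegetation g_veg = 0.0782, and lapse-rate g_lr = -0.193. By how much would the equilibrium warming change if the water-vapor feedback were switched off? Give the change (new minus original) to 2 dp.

Original: g = 0.5482, ΔT = 1.7/(1−0.5482) = 3.7627 °C.
Without water-vapor: g' = 0.1652, ΔT' = 1.7/(1−0.1652) = 2.0364 °C.
Change = 2.0364 − 3.7627 = -1.73 °C.

-1.73 °C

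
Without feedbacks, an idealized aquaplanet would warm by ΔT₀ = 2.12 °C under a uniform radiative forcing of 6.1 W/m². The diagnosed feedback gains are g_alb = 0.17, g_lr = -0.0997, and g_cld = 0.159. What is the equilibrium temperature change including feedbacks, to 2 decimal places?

Total gain g = 0.17 − 0.0997 + 0.159 = 0.2293.
Amplification A = 1/(1 − 0.2293) = 1.298.
ΔT = 2.12 × 1.298 = 2.75 °C.

2.75 °C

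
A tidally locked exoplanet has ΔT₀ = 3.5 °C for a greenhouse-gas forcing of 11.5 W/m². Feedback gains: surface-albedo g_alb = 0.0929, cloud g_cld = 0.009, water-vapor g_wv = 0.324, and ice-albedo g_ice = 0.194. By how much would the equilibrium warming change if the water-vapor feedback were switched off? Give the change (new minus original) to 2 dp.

Original: g = 0.6199, ΔT = 3.5/(1−0.6199) = 9.2081 °C.
Without water-vapor: g' = 0.2959, ΔT' = 3.5/(1−0.2959) = 4.9709 °C.
Change = 4.9709 − 9.2081 = -4.24 °C.

-4.24 °C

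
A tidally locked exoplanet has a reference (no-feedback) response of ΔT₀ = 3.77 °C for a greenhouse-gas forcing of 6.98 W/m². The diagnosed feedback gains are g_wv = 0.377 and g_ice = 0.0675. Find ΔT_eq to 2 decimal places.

6.79 °C

Total gain g = 0.377 + 0.0675 = 0.4445.
Amplification A = 1/(1 − 0.4445) = 1.8.
ΔT = 3.77 × 1.8 = 6.79 °C.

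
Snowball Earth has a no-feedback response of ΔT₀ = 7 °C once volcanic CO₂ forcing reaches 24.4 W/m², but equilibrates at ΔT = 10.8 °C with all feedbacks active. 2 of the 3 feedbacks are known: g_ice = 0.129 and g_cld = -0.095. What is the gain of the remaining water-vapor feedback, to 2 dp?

Amplification A = ΔT/ΔT₀ = 10.8/7 = 1.543.
Total gain g = 1 − 1/A = 1 − 1/1.543 = 0.3519.
Known gains sum to 0.129 − 0.095 = 0.034.
g_wv = 0.3519 − 0.034 = 0.32.

0.32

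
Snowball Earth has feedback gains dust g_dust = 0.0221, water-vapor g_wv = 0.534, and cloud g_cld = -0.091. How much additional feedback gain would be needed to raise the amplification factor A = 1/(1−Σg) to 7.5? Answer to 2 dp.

0.40

Current total gain = 0.4651.
Target gain for A = 7.5: g* = 1 − 1/7.5 = 0.8667.
Additional gain needed = 0.8667 − 0.4651 = 0.40.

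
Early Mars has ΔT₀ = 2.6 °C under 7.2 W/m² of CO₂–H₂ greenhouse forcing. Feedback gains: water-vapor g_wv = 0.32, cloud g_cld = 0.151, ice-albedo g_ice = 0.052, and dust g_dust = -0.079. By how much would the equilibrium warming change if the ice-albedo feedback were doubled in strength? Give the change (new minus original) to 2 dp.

0.48 °C

Original: g = 0.444, ΔT = 2.6/(1−0.444) = 4.6763 °C.
With doubled ice-albedo: g' = 0.496, ΔT' = 2.6/(1−0.496) = 5.1587 °C.
Change = 5.1587 − 4.6763 = 0.48 °C.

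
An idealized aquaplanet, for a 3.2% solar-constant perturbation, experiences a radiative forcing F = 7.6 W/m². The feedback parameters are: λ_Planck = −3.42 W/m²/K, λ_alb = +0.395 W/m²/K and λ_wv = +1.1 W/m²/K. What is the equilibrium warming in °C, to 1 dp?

3.9 °C

Net feedback parameter λ = (−3.42) + (+0.395) + (+1.1) = -1.925 W/m²/K.
ΔT = −F/λ = −7.6/(-1.925) = 3.9 °C.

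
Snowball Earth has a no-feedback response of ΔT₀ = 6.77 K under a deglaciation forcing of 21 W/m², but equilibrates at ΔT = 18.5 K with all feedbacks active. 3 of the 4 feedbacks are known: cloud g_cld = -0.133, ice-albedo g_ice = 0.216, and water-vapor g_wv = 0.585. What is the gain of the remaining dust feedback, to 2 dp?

Amplification A = ΔT/ΔT₀ = 18.5/6.77 = 2.733.
Total gain g = 1 − 1/A = 1 − 1/2.733 = 0.6341.
Known gains sum to -0.133 + 0.216 + 0.585 = 0.668.
g_dust = 0.6341 − 0.668 = -0.03.

-0.03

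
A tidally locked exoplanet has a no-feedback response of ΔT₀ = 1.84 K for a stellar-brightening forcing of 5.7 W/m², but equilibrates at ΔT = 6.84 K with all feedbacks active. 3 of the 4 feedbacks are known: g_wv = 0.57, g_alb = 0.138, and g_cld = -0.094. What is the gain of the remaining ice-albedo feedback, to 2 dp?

0.12

Amplification A = ΔT/ΔT₀ = 6.84/1.84 = 3.717.
Total gain g = 1 − 1/A = 1 − 1/3.717 = 0.731.
Known gains sum to 0.57 + 0.138 − 0.094 = 0.614.
g_ice = 0.731 − 0.614 = 0.12.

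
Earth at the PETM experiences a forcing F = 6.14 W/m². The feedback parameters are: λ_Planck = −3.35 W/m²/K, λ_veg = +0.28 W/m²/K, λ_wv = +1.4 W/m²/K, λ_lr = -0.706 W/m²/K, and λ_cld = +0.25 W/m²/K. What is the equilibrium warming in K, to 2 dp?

2.89 K

Net feedback parameter λ = (−3.35) + (+0.28) + (+1.4) + (-0.706) + (+0.25) = -2.126 W/m²/K.
ΔT = −F/λ = −6.14/(-2.126) = 2.89 K.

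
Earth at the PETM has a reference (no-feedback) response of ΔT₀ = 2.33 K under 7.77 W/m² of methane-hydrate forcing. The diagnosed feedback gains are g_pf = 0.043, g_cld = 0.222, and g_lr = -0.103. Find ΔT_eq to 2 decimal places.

2.78 K

Total gain g = 0.043 + 0.222 − 0.103 = 0.162.
Amplification A = 1/(1 − 0.162) = 1.193.
ΔT = 2.33 × 1.193 = 2.78 K.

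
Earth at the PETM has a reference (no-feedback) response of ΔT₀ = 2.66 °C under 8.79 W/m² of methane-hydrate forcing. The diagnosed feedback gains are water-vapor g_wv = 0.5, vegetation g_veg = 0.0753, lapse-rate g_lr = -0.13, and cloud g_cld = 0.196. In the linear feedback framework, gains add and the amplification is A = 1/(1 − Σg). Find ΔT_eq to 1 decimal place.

7.4 °C

Total gain g = 0.5 + 0.0753 − 0.13 + 0.196 = 0.6413.
Amplification A = 1/(1 − 0.6413) = 2.788.
ΔT = 2.66 × 2.788 = 7.4 °C.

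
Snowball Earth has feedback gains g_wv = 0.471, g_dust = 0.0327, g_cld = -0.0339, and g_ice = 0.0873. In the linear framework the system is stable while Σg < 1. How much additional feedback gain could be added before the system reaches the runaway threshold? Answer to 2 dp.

0.44

Current total gain = 0.471 + 0.0327 − 0.0339 + 0.0873 = 0.5571.
Margin to runaway = 1 − 0.5571 = 0.44.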